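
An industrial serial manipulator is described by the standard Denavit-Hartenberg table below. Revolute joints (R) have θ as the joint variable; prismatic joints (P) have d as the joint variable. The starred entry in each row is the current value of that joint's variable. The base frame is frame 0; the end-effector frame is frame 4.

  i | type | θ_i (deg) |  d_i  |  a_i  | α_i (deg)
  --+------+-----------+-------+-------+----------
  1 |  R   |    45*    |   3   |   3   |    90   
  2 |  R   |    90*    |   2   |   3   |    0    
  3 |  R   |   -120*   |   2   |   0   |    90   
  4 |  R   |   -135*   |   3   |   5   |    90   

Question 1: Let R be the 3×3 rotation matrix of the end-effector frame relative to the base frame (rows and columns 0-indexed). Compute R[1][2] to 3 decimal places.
-0.933

End-effector z-axis (col 2 of R) = (0.0670,-0.9330,0.3536)
R[1][2] = -0.9330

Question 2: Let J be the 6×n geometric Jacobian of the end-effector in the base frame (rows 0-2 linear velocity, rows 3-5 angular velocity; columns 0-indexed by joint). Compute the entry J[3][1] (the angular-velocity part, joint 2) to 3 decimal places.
axis z_1 = (0.7071,-0.7071,0.0000); lever o_n−o_1 = (-2.8973,-3.5542,2.1697)
cross product → J_v[:, 1] = (-1.5342,-1.5342,-4.5619)
J_ω[:, 1] = z_1
entry J[3][1] = 0.7071

0.707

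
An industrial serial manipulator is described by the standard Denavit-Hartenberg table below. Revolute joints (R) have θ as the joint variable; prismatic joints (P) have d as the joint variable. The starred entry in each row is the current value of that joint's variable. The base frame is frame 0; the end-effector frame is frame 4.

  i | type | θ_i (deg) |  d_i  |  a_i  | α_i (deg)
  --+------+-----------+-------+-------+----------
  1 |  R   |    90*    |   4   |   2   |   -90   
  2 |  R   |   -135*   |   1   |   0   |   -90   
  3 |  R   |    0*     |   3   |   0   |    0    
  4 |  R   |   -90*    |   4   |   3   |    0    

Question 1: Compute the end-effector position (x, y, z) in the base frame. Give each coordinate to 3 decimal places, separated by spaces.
after link 1: o_1 = (0.0000, 2.0000, 4.0000)
after link 2: o_2 = (-1.0000, 2.0000, 4.0000)
after link 3: o_3 = (-1.0000, 4.1213, 6.1213)
after link 4: o_4 = (-4.0000, 6.9497, 8.9497)

-4.000 6.950 8.950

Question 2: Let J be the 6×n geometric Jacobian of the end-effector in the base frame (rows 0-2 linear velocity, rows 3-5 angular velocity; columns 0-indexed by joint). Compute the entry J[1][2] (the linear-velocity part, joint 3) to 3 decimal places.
axis z_2 = (0.0000,0.7071,0.7071); lever o_n−o_2 = (-3.0000,4.9497,4.9497)
cross product → J_v[:, 2] = (0.0000,-2.1213,2.1213)
J_ω[:, 2] = z_2
entry J[1][2] = -2.1213

-2.121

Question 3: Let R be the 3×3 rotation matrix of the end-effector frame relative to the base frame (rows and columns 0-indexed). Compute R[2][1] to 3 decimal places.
0.707

End-effector y-axis (col 1 of R) = (0.0000,-0.7071,0.7071)
R[2][1] = 0.7071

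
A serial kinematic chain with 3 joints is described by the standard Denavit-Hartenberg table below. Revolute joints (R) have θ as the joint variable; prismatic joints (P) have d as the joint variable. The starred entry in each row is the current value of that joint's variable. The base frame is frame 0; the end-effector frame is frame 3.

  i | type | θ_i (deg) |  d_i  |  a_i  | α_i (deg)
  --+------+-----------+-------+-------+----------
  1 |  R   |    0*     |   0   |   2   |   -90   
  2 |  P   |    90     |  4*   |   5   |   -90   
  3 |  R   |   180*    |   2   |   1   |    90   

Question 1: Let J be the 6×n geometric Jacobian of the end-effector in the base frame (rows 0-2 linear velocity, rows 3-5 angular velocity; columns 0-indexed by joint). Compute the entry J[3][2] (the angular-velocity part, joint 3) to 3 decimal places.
-1.000

axis z_2 = (-1.0000,0.0000,-0.0000); lever o_n−o_2 = (-2.0000,0.0000,1.0000)
cross product → J_v[:, 2] = (0.0000,1.0000,0.0000)
J_ω[:, 2] = z_2
entry J[3][2] = -1.0000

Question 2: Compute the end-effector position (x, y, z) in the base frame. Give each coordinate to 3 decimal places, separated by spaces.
after link 1: o_1 = (2.0000, 0.0000, 0.0000)
after link 2: o_2 = (2.0000, 4.0000, -5.0000)
after link 3: o_3 = (0.0000, 4.0000, -4.0000)

0.000 4.000 -4.000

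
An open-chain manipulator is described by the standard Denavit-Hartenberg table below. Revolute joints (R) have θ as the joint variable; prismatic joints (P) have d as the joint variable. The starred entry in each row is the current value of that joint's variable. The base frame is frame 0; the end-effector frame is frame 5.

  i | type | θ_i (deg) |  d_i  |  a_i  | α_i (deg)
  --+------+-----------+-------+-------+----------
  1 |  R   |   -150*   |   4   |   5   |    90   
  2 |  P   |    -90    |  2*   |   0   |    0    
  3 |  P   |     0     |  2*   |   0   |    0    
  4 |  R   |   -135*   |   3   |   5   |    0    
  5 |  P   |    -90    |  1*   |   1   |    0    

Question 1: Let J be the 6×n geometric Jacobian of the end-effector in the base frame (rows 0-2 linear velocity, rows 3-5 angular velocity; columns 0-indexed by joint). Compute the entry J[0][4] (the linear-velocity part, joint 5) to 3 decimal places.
-0.500

prismatic axis z_4 = (-0.5000,0.8660,0.0000)
J_v[:, 4] = z_4; J_ω[:, 4] = (0,0,0)
entry J[0][4] = -0.5000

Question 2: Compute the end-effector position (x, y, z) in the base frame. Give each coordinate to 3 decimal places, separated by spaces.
-5.881 5.842 8.243

after link 1: o_1 = (-4.3301, -2.5000, 4.0000)
after link 2: o_2 = (-5.3301, -0.7679, 4.0000)
after link 3: o_3 = (-6.3301, 0.9641, 4.0000)
after link 4: o_4 = (-4.7683, 5.3299, 7.5355)
after link 5: o_5 = (-5.8806, 5.8424, 8.2426)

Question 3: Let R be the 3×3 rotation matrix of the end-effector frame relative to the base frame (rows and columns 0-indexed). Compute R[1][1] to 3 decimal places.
End-effector y-axis (col 1 of R) = (0.6124,0.3536,0.7071)
R[1][1] = 0.3536

0.354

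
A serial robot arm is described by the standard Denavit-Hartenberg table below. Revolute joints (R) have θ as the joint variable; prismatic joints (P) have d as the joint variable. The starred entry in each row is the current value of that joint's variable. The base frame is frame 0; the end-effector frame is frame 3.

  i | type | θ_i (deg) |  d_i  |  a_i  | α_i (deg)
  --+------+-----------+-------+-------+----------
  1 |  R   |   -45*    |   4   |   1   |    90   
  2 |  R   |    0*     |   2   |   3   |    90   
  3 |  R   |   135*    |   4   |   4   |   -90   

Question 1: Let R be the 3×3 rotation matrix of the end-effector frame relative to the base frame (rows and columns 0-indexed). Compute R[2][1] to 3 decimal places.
End-effector y-axis (col 1 of R) = (0.0000,0.0000,1.0000)
R[2][1] = 1.0000

1.000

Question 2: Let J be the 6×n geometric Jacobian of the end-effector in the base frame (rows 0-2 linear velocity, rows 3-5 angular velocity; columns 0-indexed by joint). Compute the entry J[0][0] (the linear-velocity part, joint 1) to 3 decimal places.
axis z_0 = ẑ; lever o_n−o_0 = (-2.5858,-4.2426,0.0000)
cross product → J_v[:, 0] = (4.2426,-2.5858,0.0000)
J_ω[:, 0] = z_0
entry J[0][0] = 4.2426

4.243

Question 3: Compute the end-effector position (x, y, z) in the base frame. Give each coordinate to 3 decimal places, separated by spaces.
after link 1: o_1 = (0.7071, -0.7071, 4.0000)
after link 2: o_2 = (1.4142, -4.2426, 4.0000)
after link 3: o_3 = (-2.5858, -4.2426, 0.0000)

-2.586 -4.243 0.000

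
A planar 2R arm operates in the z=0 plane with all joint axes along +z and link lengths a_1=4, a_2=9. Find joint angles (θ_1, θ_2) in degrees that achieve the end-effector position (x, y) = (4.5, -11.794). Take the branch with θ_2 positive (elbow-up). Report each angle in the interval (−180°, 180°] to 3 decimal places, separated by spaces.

-90.006 30.009

cos θ_2 = (159.3484−4²−9²)/(2·4·9) = 0.8660; θ_2 = 30.0086° (elbow-up)
β = atan2(-11.7940,4.5000) = -69.1156°; ψ = atan2(4.5012,11.7936) = 20.8900°
θ_1 = β − ψ = -90.0057°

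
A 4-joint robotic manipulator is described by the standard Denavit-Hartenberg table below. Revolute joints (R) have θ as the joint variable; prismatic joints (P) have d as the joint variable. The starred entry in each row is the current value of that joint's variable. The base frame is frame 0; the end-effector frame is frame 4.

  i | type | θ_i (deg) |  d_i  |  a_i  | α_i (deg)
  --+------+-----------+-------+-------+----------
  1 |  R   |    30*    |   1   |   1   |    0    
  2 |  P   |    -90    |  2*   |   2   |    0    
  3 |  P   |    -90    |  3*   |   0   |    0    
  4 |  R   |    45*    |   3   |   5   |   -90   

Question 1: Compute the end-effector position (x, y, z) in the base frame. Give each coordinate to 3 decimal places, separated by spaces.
after link 1: o_1 = (0.8660, 0.5000, 1.0000)
after link 2: o_2 = (1.8660, -1.2321, 3.0000)
after link 3: o_3 = (1.8660, -1.2321, 6.0000)
after link 4: o_4 = (0.5719, -6.0617, 9.0000)

0.572 -6.062 9.000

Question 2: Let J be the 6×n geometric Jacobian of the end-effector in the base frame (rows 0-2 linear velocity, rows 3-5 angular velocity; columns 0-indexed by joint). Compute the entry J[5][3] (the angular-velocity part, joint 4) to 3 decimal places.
1.000

axis z_3 = (0.0000,0.0000,1.0000); lever o_n−o_3 = (-1.2941,-4.8296,3.0000)
cross product → J_v[:, 3] = (4.8296,-1.2941,0.0000)
J_ω[:, 3] = z_3
entry J[5][3] = 1.0000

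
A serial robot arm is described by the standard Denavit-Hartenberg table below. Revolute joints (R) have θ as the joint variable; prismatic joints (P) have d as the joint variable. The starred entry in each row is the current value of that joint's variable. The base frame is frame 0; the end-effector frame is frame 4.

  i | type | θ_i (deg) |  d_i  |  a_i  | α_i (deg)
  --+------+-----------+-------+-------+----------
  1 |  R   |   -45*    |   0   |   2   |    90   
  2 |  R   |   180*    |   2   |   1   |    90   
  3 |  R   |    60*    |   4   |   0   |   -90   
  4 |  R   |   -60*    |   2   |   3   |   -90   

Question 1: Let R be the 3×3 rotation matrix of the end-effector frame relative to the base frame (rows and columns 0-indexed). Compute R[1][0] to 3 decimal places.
End-effector x-axis (col 0 of R) = (-0.4830,-0.1294,0.8660)
R[1][0] = -0.1294

-0.129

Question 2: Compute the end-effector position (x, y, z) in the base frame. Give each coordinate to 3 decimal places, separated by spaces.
-1.638 -4.441 6.598

after link 1: o_1 = (1.4142, -1.4142, 0.0000)
after link 2: o_2 = (-0.7071, -2.1213, 0.0000)
after link 3: o_3 = (-0.7071, -2.1213, 4.0000)
after link 4: o_4 = (-1.6384, -4.4414, 6.5981)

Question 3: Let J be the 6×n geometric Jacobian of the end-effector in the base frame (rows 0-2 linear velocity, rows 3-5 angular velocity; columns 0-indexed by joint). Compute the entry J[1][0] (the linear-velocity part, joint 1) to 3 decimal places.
-1.638

axis z_0 = ẑ; lever o_n−o_0 = (-1.6384,-4.4414,6.5981)
cross product → J_v[:, 0] = (4.4414,-1.6384,0.0000)
J_ω[:, 0] = z_0
entry J[1][0] = -1.6384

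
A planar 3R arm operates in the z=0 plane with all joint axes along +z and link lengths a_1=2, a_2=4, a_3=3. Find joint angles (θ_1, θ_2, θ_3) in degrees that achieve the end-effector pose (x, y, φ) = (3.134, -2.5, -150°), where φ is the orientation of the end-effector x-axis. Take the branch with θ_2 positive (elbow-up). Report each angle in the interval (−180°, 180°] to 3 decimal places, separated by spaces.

-29.999 29.998 -149.999

wrist centre = target − a_3·(cos φ, sin φ) = (5.7321, -1.0000)
cos θ_2 = (33.8567−2²−4²)/(2·2·4) = 0.8660; θ_2 = 29.9979° (elbow-up)
β = atan2(-1.0000,5.7321) = -9.8960°; ψ = atan2(1.9999,5.4642) = 20.1025°
θ_1 = β − ψ = -29.9985°
θ_3 = φ − θ_1 − θ_2 = -149.9994° (wrapped to (-180°,180°])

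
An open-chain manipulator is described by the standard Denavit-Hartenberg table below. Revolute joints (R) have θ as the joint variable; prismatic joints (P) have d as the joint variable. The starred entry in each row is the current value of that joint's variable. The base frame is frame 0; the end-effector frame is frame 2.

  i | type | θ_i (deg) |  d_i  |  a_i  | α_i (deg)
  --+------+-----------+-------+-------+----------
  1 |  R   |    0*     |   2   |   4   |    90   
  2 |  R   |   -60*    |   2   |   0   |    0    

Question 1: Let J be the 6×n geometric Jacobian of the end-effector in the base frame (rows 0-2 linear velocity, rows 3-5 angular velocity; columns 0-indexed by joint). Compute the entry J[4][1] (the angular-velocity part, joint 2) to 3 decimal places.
-1.000

axis z_1 = (0.0000,-1.0000,0.0000); lever o_n−o_1 = (0.0000,-2.0000,0.0000)
cross product → J_v[:, 1] = (0.0000,0.0000,0.0000)
J_ω[:, 1] = z_1
entry J[4][1] = -1.0000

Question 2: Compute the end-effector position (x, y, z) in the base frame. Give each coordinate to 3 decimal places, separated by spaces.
after link 1: o_1 = (4.0000, 0.0000, 2.0000)
after link 2: o_2 = (4.0000, -2.0000, 2.0000)

4.000 -2.000 2.000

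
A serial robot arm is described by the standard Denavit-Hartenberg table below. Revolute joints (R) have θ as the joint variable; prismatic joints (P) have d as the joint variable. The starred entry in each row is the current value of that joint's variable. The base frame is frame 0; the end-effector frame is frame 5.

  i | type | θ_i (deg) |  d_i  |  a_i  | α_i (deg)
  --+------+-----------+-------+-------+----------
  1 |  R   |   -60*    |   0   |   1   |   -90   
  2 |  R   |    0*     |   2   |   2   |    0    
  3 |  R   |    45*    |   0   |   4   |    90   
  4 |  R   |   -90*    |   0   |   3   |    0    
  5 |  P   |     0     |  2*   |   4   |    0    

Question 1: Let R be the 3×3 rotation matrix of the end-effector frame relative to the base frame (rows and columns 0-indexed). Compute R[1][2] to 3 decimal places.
-0.612

End-effector z-axis (col 2 of R) = (0.3536,-0.6124,0.7071)
R[1][2] = -0.6124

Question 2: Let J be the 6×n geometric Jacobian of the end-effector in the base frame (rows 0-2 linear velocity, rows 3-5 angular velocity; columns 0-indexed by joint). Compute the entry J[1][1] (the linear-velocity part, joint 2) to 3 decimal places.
axis z_1 = (0.8660,0.5000,0.0000); lever o_n−o_1 = (-1.2088,-7.9063,-1.4142)
cross product → J_v[:, 1] = (-0.7071,1.2247,-6.2426)
J_ω[:, 1] = z_1
entry J[1][1] = 1.2247

1.225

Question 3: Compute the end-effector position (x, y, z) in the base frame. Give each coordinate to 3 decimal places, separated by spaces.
after link 1: o_1 = (0.5000, -0.8660, 0.0000)
after link 2: o_2 = (3.2321, -1.5981, 0.0000)
after link 3: o_3 = (4.6463, -4.0476, -2.8284)
after link 4: o_4 = (2.0482, -5.5476, -2.8284)
after link 5: o_5 = (-0.7088, -8.7723, -1.4142)

-0.709 -8.772 -1.414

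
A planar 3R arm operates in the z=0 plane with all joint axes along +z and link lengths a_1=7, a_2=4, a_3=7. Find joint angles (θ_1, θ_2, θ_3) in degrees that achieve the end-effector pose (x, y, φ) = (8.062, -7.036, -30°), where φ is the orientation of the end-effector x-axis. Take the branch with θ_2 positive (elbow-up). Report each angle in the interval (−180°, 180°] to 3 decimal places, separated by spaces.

-90.003 150.000 -89.997

wrist centre = target − a_3·(cos φ, sin φ) = (1.9998, -3.5360)
cos θ_2 = (16.5026−7²−4²)/(2·7·4) = -0.8660; θ_2 = 150.0000° (elbow-up)
β = atan2(-3.5360,1.9998) = -60.5092°; ψ = atan2(2.0000,3.5359) = 29.4937°
θ_1 = β − ψ = -90.0029°
θ_3 = φ − θ_1 − θ_2 = -89.9971° (wrapped to (-180°,180°])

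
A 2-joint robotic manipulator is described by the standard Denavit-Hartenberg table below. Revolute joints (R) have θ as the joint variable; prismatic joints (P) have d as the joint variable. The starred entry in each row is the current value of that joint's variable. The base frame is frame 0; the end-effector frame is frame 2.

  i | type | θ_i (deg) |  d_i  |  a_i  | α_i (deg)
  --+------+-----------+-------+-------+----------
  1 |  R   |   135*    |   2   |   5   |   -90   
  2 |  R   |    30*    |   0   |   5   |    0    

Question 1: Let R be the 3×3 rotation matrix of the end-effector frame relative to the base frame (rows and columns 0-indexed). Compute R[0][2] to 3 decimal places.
End-effector z-axis (col 2 of R) = (-0.7071,-0.7071,0.0000)
R[0][2] = -0.7071

-0.707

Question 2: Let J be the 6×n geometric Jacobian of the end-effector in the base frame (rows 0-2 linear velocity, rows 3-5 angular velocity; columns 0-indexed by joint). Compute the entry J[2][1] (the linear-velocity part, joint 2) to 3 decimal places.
axis z_1 = (-0.7071,-0.7071,0.0000); lever o_n−o_1 = (-3.0619,3.0619,-2.5000)
cross product → J_v[:, 1] = (1.7678,-1.7678,-4.3301)
J_ω[:, 1] = z_1
entry J[2][1] = -4.3301

-4.330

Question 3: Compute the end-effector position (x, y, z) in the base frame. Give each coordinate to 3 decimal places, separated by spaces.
-6.597 6.597 -0.500

after link 1: o_1 = (-3.5355, 3.5355, 2.0000)
after link 2: o_2 = (-6.5974, 6.5974, -0.5000)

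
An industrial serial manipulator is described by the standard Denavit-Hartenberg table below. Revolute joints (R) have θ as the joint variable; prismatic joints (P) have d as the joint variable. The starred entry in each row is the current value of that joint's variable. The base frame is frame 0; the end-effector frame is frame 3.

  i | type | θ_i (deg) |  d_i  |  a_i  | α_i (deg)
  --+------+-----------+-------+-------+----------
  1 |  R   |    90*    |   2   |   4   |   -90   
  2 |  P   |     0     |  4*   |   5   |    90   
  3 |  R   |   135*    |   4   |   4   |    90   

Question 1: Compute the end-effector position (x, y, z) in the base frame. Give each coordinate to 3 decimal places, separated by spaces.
-6.828 6.172 6.000

after link 1: o_1 = (0.0000, 4.0000, 2.0000)
after link 2: o_2 = (-4.0000, 9.0000, 2.0000)
after link 3: o_3 = (-6.8284, 6.1716, 6.0000)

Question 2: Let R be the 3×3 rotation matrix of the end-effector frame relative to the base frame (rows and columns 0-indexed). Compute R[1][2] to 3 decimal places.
0.707

End-effector z-axis (col 2 of R) = (-0.7071,0.7071,0.0000)
R[1][2] = 0.7071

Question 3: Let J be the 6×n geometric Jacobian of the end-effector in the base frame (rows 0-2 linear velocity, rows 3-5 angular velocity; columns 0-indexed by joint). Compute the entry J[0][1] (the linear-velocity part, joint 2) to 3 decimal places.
-1.000

prismatic axis z_1 = (-1.0000,0.0000,0.0000)
J_v[:, 1] = z_1; J_ω[:, 1] = (0,0,0)
entry J[0][1] = -1.0000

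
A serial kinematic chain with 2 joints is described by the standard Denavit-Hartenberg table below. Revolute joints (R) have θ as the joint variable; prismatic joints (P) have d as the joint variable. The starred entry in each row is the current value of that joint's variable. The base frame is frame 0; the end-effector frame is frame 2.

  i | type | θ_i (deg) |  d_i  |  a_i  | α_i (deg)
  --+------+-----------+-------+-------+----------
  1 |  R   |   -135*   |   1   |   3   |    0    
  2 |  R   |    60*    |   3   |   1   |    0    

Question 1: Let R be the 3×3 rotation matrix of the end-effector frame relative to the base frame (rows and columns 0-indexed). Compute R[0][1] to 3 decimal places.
0.966

End-effector y-axis (col 1 of R) = (0.9659,0.2588,0.0000)
R[0][1] = 0.9659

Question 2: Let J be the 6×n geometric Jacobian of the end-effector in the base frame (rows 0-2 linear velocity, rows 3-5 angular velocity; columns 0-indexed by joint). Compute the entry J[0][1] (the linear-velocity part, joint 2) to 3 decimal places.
axis z_1 = (0.0000,0.0000,1.0000); lever o_n−o_1 = (0.2588,-0.9659,3.0000)
cross product → J_v[:, 1] = (0.9659,0.2588,-0.0000)
J_ω[:, 1] = z_1
entry J[0][1] = 0.9659

0.966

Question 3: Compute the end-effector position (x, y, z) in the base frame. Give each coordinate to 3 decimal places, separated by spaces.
after link 1: o_1 = (-2.1213, -2.1213, 1.0000)
after link 2: o_2 = (-1.8625, -3.0872, 4.0000)

-1.863 -3.087 4.000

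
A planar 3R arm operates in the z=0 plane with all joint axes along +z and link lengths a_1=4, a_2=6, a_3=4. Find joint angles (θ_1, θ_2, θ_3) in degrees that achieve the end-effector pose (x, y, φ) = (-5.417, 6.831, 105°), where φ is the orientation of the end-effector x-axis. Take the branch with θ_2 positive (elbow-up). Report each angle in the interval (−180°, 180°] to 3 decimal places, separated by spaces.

66.793 119.994 -81.787

wrist centre = target − a_3·(cos φ, sin φ) = (-4.3817, 2.9673)
cos θ_2 = (28.0044−4²−6²)/(2·4·6) = -0.4999; θ_2 = 119.9940° (elbow-up)
β = atan2(2.9673,-4.3817) = 145.8942°; ψ = atan2(5.1965,1.0005) = 79.1015°
θ_1 = β − ψ = 66.7927°
θ_3 = φ − θ_1 − θ_2 = -81.7867° (wrapped to (-180°,180°])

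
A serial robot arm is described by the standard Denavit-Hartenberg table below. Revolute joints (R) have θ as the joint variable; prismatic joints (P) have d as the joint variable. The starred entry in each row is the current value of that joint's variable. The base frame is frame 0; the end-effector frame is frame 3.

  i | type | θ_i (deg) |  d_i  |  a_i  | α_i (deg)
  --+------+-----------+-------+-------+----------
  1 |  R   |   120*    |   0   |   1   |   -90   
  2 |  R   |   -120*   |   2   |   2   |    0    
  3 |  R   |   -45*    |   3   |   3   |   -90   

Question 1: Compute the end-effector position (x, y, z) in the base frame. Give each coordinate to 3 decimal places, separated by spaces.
-2.881 -5.010 2.509

after link 1: o_1 = (-0.5000, 0.8660, 0.0000)
after link 2: o_2 = (-1.7321, -1.0000, 1.7321)
after link 3: o_3 = (-2.8812, -5.0095, 2.5085)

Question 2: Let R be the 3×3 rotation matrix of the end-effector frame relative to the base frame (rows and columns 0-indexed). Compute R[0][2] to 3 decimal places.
-0.129

End-effector z-axis (col 2 of R) = (-0.1294,0.2241,0.9659)
R[0][2] = -0.1294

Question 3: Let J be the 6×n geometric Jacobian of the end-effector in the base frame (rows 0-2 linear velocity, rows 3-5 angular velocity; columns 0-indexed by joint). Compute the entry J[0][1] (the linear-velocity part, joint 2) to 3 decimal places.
axis z_1 = (-0.8660,-0.5000,0.0000); lever o_n−o_1 = (-2.3812,-5.8756,2.5085)
cross product → J_v[:, 1] = (-1.2543,2.1724,3.8978)
J_ω[:, 1] = z_1
entry J[0][1] = -1.2543

-1.254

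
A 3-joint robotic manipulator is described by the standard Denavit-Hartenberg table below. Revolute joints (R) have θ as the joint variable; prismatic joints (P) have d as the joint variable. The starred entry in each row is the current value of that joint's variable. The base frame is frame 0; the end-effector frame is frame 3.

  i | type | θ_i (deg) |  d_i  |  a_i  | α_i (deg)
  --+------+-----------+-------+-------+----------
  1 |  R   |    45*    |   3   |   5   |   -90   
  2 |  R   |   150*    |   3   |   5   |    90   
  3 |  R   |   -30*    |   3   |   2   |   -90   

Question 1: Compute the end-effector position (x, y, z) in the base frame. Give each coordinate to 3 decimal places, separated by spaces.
after link 1: o_1 = (3.5355, 3.5355, 3.0000)
after link 2: o_2 = (-1.6476, 2.5950, 0.5000)
after link 3: o_3 = (-0.9405, 1.8879, -2.9641)

-0.941 1.888 -2.964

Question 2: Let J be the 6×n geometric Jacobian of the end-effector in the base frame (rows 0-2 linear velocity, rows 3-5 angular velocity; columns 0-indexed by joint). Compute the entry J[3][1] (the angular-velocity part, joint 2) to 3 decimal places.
axis z_1 = (-0.7071,0.7071,0.0000); lever o_n−o_1 = (-4.4761,-1.6476,-5.9641)
cross product → J_v[:, 1] = (-4.2173,-4.2173,4.3301)
J_ω[:, 1] = z_1
entry J[3][1] = -0.7071

-0.707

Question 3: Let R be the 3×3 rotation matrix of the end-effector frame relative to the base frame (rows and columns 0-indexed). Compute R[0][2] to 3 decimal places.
-0.919

End-effector z-axis (col 2 of R) = (-0.9186,0.3062,-0.2500)
R[0][2] = -0.9186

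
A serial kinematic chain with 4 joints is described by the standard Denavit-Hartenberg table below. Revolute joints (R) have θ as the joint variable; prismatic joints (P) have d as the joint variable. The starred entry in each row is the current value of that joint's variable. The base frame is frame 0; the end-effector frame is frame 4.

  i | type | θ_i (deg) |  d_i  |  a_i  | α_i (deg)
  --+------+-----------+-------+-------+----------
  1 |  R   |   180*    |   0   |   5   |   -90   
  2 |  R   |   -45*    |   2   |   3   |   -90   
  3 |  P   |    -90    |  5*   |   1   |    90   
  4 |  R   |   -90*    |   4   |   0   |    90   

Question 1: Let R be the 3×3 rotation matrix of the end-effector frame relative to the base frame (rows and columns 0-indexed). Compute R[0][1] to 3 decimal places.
End-effector y-axis (col 1 of R) = (0.7071,-0.0000,-0.7071)
R[0][1] = 0.7071

0.707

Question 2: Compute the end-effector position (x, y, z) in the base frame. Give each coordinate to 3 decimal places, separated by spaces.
-7.828 -3.000 -4.243

after link 1: o_1 = (-5.0000, 0.0000, 0.0000)
after link 2: o_2 = (-7.1213, -2.0000, 2.1213)
after link 3: o_3 = (-10.6569, -3.0000, -1.4142)
after link 4: o_4 = (-7.8284, -3.0000, -4.2426)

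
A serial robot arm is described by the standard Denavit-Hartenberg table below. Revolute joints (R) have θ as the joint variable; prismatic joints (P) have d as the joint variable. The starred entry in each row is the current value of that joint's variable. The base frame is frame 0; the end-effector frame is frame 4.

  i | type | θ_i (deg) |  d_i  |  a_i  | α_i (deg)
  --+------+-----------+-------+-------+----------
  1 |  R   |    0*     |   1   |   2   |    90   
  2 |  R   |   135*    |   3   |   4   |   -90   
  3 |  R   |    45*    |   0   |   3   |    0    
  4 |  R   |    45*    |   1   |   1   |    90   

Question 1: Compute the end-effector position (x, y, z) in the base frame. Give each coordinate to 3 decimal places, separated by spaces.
-3.036 0.121 4.621

after link 1: o_1 = (2.0000, 0.0000, 1.0000)
after link 2: o_2 = (-0.8284, -3.0000, 3.8284)
after link 3: o_3 = (-2.3284, -0.8787, 5.3284)
after link 4: o_4 = (-3.0355, 0.1213, 4.6213)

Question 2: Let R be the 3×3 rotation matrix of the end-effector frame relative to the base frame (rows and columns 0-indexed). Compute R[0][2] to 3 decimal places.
-0.707

End-effector z-axis (col 2 of R) = (-0.7071,-0.0000,0.7071)
R[0][2] = -0.7071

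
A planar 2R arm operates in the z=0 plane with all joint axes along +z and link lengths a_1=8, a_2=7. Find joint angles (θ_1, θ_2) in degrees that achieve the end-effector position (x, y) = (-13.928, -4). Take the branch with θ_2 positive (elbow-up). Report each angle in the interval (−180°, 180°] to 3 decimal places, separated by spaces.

cos θ_2 = (209.9892−8²−7²)/(2·8·7) = 0.8660; θ_2 = 30.0058° (elbow-up)
β = atan2(-4.0000,-13.9280) = -163.9764°; ψ = atan2(3.5006,14.0618) = 13.9793°
θ_1 = β − ψ = -177.9557°

-177.956 30.006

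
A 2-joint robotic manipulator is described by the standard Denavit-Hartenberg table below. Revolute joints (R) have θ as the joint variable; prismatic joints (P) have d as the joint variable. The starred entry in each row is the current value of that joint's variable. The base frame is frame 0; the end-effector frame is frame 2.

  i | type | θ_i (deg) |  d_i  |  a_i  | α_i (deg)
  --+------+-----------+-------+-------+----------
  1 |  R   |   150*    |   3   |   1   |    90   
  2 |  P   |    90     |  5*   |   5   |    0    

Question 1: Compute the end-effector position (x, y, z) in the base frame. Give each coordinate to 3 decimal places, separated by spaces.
1.634 4.830 8.000

after link 1: o_1 = (-0.8660, 0.5000, 3.0000)
after link 2: o_2 = (1.6340, 4.8301, 8.0000)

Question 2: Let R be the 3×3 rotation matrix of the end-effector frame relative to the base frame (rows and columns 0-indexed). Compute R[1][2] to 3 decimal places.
End-effector z-axis (col 2 of R) = (0.5000,0.8660,0.0000)
R[1][2] = 0.8660

0.866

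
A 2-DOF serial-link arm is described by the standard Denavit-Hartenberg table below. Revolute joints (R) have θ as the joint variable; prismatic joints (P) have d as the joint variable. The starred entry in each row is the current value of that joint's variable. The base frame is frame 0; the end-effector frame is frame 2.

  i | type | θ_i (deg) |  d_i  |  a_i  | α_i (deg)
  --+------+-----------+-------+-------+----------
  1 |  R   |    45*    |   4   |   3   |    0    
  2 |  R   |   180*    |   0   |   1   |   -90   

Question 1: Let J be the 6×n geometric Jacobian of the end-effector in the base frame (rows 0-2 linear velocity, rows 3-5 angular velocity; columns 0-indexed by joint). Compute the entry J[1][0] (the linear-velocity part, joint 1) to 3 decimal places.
1.414

axis z_0 = ẑ; lever o_n−o_0 = (1.4142,1.4142,4.0000)
cross product → J_v[:, 0] = (-1.4142,1.4142,0.0000)
J_ω[:, 0] = z_0
entry J[1][0] = 1.4142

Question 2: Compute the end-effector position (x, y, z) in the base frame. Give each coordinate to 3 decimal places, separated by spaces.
1.414 1.414 4.000

after link 1: o_1 = (2.1213, 2.1213, 4.0000)
after link 2: o_2 = (1.4142, 1.4142, 4.0000)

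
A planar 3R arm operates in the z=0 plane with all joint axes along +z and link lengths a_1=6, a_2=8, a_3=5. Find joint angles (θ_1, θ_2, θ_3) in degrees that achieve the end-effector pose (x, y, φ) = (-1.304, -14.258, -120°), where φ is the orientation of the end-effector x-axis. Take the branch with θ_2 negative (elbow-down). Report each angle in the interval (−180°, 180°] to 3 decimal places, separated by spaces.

wrist centre = target − a_3·(cos φ, sin φ) = (1.1960, -9.9279)
cos θ_2 = (99.9931−6²−8²)/(2·6·8) = -0.0001; θ_2 = -90.0041° (elbow-down)
β = atan2(-9.9279,1.1960) = -83.1307°; ψ = atan2(-8.0000,5.9994) = -53.1327°
θ_1 = β − ψ = -29.9980°
θ_3 = φ − θ_1 − θ_2 = 0.0021° (wrapped to (-180°,180°])

-29.998 -90.004 0.002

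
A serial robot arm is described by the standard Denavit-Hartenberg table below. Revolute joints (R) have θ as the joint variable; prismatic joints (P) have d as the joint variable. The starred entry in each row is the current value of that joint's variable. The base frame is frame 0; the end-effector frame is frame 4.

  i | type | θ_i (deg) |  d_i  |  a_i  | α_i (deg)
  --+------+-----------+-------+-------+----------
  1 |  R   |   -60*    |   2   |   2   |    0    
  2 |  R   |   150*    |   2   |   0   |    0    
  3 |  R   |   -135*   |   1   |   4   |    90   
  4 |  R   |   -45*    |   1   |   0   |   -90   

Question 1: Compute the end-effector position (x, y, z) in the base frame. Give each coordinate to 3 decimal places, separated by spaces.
after link 1: o_1 = (1.0000, -1.7321, 2.0000)
after link 2: o_2 = (1.0000, -1.7321, 4.0000)
after link 3: o_3 = (3.8284, -4.5605, 5.0000)
after link 4: o_4 = (3.1213, -5.2676, 5.0000)

3.121 -5.268 5.000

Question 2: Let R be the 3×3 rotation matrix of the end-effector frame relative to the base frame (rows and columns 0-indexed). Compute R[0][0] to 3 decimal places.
0.500

End-effector x-axis (col 0 of R) = (0.5000,-0.5000,-0.7071)
R[0][0] = 0.5000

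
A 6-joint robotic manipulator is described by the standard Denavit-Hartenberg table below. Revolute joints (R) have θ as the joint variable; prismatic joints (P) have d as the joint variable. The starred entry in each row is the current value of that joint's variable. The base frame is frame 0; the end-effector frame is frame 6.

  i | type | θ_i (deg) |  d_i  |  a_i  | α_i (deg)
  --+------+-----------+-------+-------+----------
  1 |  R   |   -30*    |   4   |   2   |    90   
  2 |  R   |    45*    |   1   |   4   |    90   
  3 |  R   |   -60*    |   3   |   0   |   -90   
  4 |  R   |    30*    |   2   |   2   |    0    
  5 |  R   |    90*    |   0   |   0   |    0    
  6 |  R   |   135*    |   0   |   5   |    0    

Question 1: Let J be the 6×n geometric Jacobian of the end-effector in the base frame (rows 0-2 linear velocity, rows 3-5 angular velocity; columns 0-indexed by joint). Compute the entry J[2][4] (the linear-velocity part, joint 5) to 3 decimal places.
axis z_4 = (0.2803,-0.7392,0.6124); lever o_n−o_4 = (2.0009,-2.4493,-3.8726)
cross product → J_v[:, 4] = (4.3625,2.3109,0.7925)
J_ω[:, 4] = z_4
entry J[2][4] = 0.7925

0.792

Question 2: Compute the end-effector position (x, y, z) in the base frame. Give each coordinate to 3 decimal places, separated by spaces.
8.748 -6.922 3.379

after link 1: o_1 = (1.7321, -1.0000, 4.0000)
after link 2: o_2 = (3.6815, -3.2802, 6.8284)
after link 3: o_3 = (5.5187, -4.3409, 4.7071)
after link 4: o_4 = (6.7473, -4.4729, 7.2513)
after link 5: o_5 = (6.7473, -4.4729, 7.2513)
after link 6: o_6 = (8.7482, -6.9222, 3.3787)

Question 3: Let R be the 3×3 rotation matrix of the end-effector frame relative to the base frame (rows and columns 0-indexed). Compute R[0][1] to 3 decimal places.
0.873

End-effector y-axis (col 1 of R) = (0.8725,0.4622,0.1585)
R[0][1] = 0.8725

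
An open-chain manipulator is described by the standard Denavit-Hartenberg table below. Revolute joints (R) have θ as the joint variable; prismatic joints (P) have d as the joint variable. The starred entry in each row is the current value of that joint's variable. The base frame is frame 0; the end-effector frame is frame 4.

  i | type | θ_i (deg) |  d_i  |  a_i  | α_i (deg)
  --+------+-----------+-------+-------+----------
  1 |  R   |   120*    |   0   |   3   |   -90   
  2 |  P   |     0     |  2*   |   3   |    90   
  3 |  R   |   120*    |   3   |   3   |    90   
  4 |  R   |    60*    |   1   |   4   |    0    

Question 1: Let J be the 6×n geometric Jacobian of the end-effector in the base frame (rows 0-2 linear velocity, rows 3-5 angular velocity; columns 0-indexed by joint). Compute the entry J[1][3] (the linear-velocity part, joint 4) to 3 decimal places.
3.000

axis z_3 = (-0.8660,0.5000,0.0000); lever o_n−o_3 = (-1.8660,-1.2321,3.4641)
cross product → J_v[:, 3] = (1.7321,3.0000,2.0000)
J_ω[:, 3] = z_3
entry J[1][3] = 3.0000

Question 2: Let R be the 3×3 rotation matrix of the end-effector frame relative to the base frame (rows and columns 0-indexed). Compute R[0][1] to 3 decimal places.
0.433

End-effector y-axis (col 1 of R) = (0.4330,0.7500,0.5000)
R[0][1] = 0.4330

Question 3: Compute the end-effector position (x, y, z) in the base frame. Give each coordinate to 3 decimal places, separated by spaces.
after link 1: o_1 = (-1.5000, 2.5981, 0.0000)
after link 2: o_2 = (-4.7321, 4.1962, 0.0000)
after link 3: o_3 = (-6.2321, 1.5981, 3.0000)
after link 4: o_4 = (-8.0981, 0.3660, 6.4641)

-8.098 0.366 6.464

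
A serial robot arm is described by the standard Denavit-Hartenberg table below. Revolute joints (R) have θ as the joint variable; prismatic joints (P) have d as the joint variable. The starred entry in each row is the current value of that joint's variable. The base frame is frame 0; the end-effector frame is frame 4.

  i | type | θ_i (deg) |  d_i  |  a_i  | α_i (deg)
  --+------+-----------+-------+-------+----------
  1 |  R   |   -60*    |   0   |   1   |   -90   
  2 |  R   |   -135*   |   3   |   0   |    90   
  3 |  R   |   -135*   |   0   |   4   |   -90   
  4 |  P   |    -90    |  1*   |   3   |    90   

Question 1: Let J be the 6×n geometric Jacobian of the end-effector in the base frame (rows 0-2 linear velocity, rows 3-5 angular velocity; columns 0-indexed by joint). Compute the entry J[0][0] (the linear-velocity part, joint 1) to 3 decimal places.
axis z_0 = ẑ; lever o_n−o_0 = (-0.2744,-0.5957,-3.6213)
cross product → J_v[:, 0] = (0.5957,-0.2744,0.0000)
J_ω[:, 0] = z_0
entry J[0][0] = 0.5957

0.596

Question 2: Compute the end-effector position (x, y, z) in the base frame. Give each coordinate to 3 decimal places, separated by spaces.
after link 1: o_1 = (0.5000, -0.8660, 0.0000)
after link 2: o_2 = (3.0981, 0.6340, 0.0000)
after link 3: o_3 = (1.6486, -2.5123, -2.0000)
after link 4: o_4 = (-0.2744, -0.5957, -3.6213)

-0.274 -0.596 -3.621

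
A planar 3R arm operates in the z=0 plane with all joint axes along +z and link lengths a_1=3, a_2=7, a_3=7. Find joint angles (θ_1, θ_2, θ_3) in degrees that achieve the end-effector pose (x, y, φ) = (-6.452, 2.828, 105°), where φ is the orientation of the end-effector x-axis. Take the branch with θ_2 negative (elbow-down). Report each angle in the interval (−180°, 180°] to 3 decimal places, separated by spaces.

wrist centre = target − a_3·(cos φ, sin φ) = (-4.6403, -3.9335)
cos θ_2 = (37.0043−3²−7²)/(2·3·7) = -0.4999; θ_2 = -119.9932° (elbow-down)
β = atan2(-3.9335,-4.6403) = -139.7126°; ψ = atan2(-6.0626,-0.4993) = -94.7079°
θ_1 = β − ψ = -45.0047°
θ_3 = φ − θ_1 − θ_2 = -90.0021° (wrapped to (-180°,180°])

-45.005 -119.993 -90.002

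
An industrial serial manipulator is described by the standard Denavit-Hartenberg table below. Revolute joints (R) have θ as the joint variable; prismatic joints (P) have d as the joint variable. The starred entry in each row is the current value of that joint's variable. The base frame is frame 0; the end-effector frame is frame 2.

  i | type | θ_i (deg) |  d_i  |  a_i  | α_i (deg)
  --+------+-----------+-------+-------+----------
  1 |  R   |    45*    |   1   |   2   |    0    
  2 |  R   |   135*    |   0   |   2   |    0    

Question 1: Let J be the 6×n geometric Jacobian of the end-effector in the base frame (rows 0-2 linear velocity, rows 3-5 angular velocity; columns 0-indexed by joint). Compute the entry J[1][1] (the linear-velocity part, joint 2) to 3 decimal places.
-2.000

axis z_1 = (0.0000,0.0000,1.0000); lever o_n−o_1 = (-2.0000,0.0000,0.0000)
cross product → J_v[:, 1] = (-0.0000,-2.0000,0.0000)
J_ω[:, 1] = z_1
entry J[1][1] = -2.0000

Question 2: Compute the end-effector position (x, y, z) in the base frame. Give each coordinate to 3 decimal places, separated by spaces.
-0.586 1.414 1.000

after link 1: o_1 = (1.4142, 1.4142, 1.0000)
after link 2: o_2 = (-0.5858, 1.4142, 1.0000)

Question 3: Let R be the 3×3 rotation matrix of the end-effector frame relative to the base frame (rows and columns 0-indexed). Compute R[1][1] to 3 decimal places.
End-effector y-axis (col 1 of R) = (-0.0000,-1.0000,0.0000)
R[1][1] = -1.0000

-1.000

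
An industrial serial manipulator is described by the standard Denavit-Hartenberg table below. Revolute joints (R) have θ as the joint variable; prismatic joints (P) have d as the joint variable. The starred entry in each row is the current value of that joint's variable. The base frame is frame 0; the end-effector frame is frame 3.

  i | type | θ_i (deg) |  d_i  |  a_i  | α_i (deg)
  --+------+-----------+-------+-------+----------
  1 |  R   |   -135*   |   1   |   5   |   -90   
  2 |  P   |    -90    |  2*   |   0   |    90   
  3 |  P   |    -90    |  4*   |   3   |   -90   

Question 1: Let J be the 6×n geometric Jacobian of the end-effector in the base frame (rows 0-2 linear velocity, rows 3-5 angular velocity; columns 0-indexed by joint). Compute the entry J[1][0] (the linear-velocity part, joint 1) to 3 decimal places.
axis z_0 = ẑ; lever o_n−o_0 = (-1.4142,-0.0000,1.0000)
cross product → J_v[:, 0] = (0.0000,-1.4142,0.0000)
J_ω[:, 0] = z_0
entry J[1][0] = -1.4142

-1.414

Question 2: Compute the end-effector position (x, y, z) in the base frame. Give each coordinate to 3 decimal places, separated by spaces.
after link 1: o_1 = (-3.5355, -3.5355, 1.0000)
after link 2: o_2 = (-2.1213, -4.9497, 1.0000)
after link 3: o_3 = (-1.4142, -0.0000, 1.0000)

-1.414 -0.000 1.000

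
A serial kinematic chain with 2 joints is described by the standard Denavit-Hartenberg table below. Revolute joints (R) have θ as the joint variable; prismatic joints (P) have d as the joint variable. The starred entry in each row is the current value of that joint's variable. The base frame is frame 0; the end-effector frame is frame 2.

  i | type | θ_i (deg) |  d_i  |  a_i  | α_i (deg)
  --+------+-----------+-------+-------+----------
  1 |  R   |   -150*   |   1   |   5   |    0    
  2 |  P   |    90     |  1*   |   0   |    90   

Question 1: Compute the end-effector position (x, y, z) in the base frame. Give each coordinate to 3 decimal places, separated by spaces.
-4.330 -2.500 2.000

after link 1: o_1 = (-4.3301, -2.5000, 1.0000)
after link 2: o_2 = (-4.3301, -2.5000, 2.0000)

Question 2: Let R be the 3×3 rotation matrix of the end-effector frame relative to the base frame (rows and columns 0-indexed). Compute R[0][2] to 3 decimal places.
-0.866

End-effector z-axis (col 2 of R) = (-0.8660,-0.5000,0.0000)
R[0][2] = -0.8660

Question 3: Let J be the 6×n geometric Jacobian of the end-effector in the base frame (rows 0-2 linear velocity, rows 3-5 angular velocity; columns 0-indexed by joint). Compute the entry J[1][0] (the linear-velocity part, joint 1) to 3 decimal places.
-4.330

axis z_0 = ẑ; lever o_n−o_0 = (-4.3301,-2.5000,2.0000)
cross product → J_v[:, 0] = (2.5000,-4.3301,0.0000)
J_ω[:, 0] = z_0
entry J[1][0] = -4.3301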